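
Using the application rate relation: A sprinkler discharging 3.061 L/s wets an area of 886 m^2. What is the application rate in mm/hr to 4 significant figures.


Approach: apply the application rate relation, rate = (Q/A)*3600.
rate = (3.061 / 886) * 3600 = 12.44 mm/hr
Therefore the application rate = 12.44 mm/hr.


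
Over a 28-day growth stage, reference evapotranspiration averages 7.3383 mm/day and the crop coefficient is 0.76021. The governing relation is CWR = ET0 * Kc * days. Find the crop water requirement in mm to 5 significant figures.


CWR = 7.3383 * 0.76021 * 28 = 156.20 mm
Therefore the crop water requirement = 156.20 mm.


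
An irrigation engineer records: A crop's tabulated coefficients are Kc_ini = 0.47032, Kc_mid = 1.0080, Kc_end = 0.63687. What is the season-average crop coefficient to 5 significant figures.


Approach: apply a simple seasonal average, Kc_avg = (Kc_ini + Kc_mid + Kc_end)/3.
Kc_avg = (0.47032 + 1.0080 + 0.63687)/3 = 0.70506
Therefore the season-average crop coefficient = 0.70506.


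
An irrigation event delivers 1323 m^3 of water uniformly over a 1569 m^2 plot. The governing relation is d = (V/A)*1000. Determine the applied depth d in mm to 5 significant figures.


d = (1323 / 1569) * 1000 = 843.21 mm
Therefore the applied depth d = 843.21 mm.


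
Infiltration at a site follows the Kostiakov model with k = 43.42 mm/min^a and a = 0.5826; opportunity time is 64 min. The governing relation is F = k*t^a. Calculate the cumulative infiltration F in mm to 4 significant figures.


F = 43.42 * 64^0.5826 = 489.7 mm
Therefore the cumulative infiltration F = 489.7 mm.


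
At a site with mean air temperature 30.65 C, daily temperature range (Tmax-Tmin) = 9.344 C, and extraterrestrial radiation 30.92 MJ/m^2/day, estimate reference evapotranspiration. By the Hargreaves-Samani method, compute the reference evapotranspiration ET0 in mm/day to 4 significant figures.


Approach: apply the Hargreaves-Samani method, ET0 = 0.0023*(Tmean+17.8)*sqrt(Tmax-Tmin)*0.408*Ra.
ET0 = 0.0023*(30.65+17.8)*sqrt(9.344)*0.408*30.92 = 4.297 mm/day
Therefore the reference evapotranspiration ET0 = 4.297 mm/day.


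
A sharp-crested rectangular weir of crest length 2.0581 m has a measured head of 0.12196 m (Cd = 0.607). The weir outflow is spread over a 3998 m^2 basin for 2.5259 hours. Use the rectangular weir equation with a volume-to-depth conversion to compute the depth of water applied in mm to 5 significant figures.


Approach: apply the rectangular weir equation with a volume-to-depth conversion, Q = (2/3)*Cd*L*sqrt(2g)*H^1.5; d = Q*t/A * 1000.
Step 1 — weir discharge:
  Q = (2/3)*0.607*2.0581*sqrt(2*9.81)*0.12196^1.5 = 0.1571229 m^3/s
Step 2 — volume: V = 0.1571229 * 2.5259*3600 = 1428.756 m^3
Step 3 — depth: d = V/A * 1000 = 1428.756/3998 * 1000 = 357.37 mm
Therefore the depth of water applied = 357.37 mm.


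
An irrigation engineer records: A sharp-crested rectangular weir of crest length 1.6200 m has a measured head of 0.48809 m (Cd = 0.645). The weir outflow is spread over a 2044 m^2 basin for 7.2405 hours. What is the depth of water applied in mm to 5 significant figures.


Approach: apply the rectangular weir equation with a volume-to-depth conversion, Q = (2/3)*Cd*L*sqrt(2g)*H^1.5; d = Q*t/A * 1000.
Step 1 — weir discharge:
  Q = (2/3)*0.645*1.6200*sqrt(2*9.81)*0.48809^1.5 = 1.052163 m^3/s
Step 2 — volume: V = 1.052163 * 7.2405*3600 = 27425.46 m^3
Step 3 — depth: d = V/A * 1000 = 27425.46/2044 * 1000 = 13418 mm
Therefore the depth of water applied = 13418 mm.


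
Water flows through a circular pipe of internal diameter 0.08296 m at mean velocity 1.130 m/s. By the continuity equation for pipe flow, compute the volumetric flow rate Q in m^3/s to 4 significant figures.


Approach: apply the continuity equation for pipe flow, Q = A * v with A = pi*(D/2)^2.
A = pi*(0.08296/2)^2 = 0.00540539 m^2
Q = 0.00540539 * 1.130 = 0.006108 m^3/s
Therefore the volumetric flow rate Q = 0.006108 m^3/s.


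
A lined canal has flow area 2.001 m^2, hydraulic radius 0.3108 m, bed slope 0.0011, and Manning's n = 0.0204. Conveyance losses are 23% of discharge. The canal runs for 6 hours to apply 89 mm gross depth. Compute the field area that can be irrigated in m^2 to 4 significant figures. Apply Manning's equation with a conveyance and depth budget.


Approach: apply Manning's equation with a conveyance and depth budget, Q = (1/n)*A*R^(2/3)*S^(1/2); Q_field = Q*(1-loss); Area = Q_field*t/(d/1000).
Step 1 — canal discharge (Manning's equation):
  Q = (1/0.0204) * 2.001 * 0.3108^(2/3) * 0.0011^(1/2) = 1.49268 m^3/s
Step 2 — delivered flow: Q_field = 1.49268*(1 - 23/100) = 1.14937 m^3/s
Step 3 — volume delivered: V = 1.14937 * 6*3600 = 24826.3 m^3
Step 4 — area served: A = V / (depth/1000) = 24826.3 / 0.089 = 278900 m^2
Therefore the field area that can be irrigated = 278900 m^2.


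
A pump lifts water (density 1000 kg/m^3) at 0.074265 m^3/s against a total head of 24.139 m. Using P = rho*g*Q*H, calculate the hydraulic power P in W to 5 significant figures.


P = 1000 * 9.81 * 0.074265 * 24.139 = 17586 W
Therefore the hydraulic power P = 17586 W.


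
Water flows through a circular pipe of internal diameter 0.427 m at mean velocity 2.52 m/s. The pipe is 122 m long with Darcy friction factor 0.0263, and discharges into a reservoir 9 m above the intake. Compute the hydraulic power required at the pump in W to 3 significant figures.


Approach: apply continuity + Darcy-Weisbach + hydraulic power, Q = A*v; hf = f*(L/D)*(v^2/(2g)); H = static + hf; P = rho*g*Q*H.
Step 1 — flow rate (continuity, Q = A*v):
  A = pi*(0.427/2)^2 = 0.14320 m^2
  Q = 0.14320 * 2.52 = 0.36087 m^3/s
Step 2 — friction head loss (Darcy-Weisbach):
  hf = 0.0263 * (122/0.427) * (2.52^2 / (2*9.81))
  hf = 2.4321 m
Step 3 — total head: H = 9 + 2.4321 = 11.432 m
Step 4 — hydraulic power (P = rho*g*Q*H):
  P = 1000 * 9.81 * 0.36087 * 11.432 = 40500 W
Therefore the hydraulic power required at the pump = 40500 W.


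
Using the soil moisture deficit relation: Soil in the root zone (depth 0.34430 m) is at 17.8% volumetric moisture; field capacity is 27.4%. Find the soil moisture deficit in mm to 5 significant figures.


Approach: apply the soil moisture deficit relation, SMD = (FC - theta)/100 * depth * 1000.
SMD = (27.4 - 17.8)/100 * 0.34430 * 1000 = 33.053 mm
Therefore the soil moisture deficit = 33.053 mm.


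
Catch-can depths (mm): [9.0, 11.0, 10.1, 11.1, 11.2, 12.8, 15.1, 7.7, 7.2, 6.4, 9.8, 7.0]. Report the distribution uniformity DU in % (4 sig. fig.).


Approach: apply the low-quarter distribution uniformity, DU = (mean of lowest quarter of readings / overall mean)*100.
sorted lowest 3 of 12: [6.4, 7.0, 7.2] -> mean = 6.86667 mm
overall mean = 9.86667 mm
DU = (6.86667/9.86667)*100 = 69.59 %
Therefore the distribution uniformity DU = 69.59 %.


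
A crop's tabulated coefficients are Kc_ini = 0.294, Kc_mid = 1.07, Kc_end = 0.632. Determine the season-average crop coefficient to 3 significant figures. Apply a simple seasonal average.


Approach: apply a simple seasonal average, Kc_avg = (Kc_ini + Kc_mid + Kc_end)/3.
Kc_avg = (0.294 + 1.07 + 0.632)/3 = 0.665
Therefore the season-average crop coefficient = 0.665.


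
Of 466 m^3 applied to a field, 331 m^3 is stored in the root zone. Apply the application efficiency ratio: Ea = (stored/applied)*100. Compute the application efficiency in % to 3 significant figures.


Ea = (331/466)*100 = 71.0 %
Therefore the application efficiency = 71.0 %.


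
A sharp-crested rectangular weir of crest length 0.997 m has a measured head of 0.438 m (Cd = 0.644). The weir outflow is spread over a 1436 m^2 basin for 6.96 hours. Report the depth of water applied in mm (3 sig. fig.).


Approach: apply the rectangular weir equation with a volume-to-depth conversion, Q = (2/3)*Cd*L*sqrt(2g)*H^1.5; d = Q*t/A * 1000.
Step 1 — weir discharge:
  Q = (2/3)*0.644*0.997*sqrt(2*9.81)*0.438^1.5 = 0.54960 m^3/s
Step 2 — volume: V = 0.54960 * 6.96*3600 = 13771 m^3
Step 3 — depth: d = V/A * 1000 = 13771/1436 * 1000 = 9590 mm
Therefore the depth of water applied = 9590 mm.


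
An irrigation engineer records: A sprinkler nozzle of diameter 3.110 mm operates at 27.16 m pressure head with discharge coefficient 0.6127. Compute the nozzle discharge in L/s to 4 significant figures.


Approach: apply the orifice equation, Q = Cd*A*sqrt(2*g*h), A = pi*(d/2)^2.
A = pi*(3.110e-3/2)^2 = 7.59645e-06 m^2
Q = 0.6127 * 7.59645e-06 * sqrt(2*9.81*27.16) * 1000 = 0.1074 L/s
Therefore the nozzle discharge = 0.1074 L/s.


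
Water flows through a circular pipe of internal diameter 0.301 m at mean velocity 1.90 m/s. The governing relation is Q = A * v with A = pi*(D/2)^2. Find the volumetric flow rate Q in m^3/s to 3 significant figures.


A = pi*(0.301/2)^2 = 0.071158 m^2
Q = 0.071158 * 1.90 = 0.135 m^3/s
Therefore the volumetric flow rate Q = 0.135 m^3/s.


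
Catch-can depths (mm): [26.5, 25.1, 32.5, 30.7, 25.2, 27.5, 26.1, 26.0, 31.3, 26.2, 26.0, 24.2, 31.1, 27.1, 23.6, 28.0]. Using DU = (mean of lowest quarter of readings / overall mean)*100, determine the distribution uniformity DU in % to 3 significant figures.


sorted lowest 4 of 16: [23.6, 24.2, 25.1, 25.2] -> mean = 24.525 mm
overall mean = 27.319 mm
DU = (24.525/27.319)*100 = 89.8 %
Therefore the distribution uniformity DU = 89.8 %.


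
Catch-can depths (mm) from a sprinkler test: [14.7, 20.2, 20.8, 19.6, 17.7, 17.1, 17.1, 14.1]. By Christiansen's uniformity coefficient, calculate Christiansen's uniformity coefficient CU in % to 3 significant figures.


Approach: apply Christiansen's uniformity coefficient, CU = (1 - mean_abs_deviation/mean)*100.
mean = 17.663 mm
mean |d_i - mean| = 1.9125 mm
CU = (1 - 1.9125/17.663)*100 = 89.2 %
Therefore Christiansen's uniformity coefficient CU = 89.2 %.


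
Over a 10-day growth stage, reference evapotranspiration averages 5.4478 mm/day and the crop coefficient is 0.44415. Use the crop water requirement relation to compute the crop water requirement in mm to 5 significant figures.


Approach: apply the crop water requirement relation, CWR = ET0 * Kc * days.
CWR = 5.4478 * 0.44415 * 10 = 24.196 mm
Therefore the crop water requirement = 24.196 mm.


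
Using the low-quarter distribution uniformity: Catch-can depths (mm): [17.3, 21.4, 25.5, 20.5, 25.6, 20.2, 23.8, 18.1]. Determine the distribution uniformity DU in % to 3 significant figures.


Approach: apply the low-quarter distribution uniformity, DU = (mean of lowest quarter of readings / overall mean)*100.
sorted lowest 2 of 8: [17.3, 18.1] -> mean = 17.700 mm
overall mean = 21.550 mm
DU = (17.700/21.550)*100 = 82.1 %
Therefore the distribution uniformity DU = 82.1 %.


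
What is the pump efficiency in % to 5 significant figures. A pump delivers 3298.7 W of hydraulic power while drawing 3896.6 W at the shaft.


Approach: apply the efficiency ratio, eta = (P_out/P_in)*100.
eta = (3298.7 / 3896.6) * 100 = 84.656 %
Therefore the pump efficiency = 84.656 %.


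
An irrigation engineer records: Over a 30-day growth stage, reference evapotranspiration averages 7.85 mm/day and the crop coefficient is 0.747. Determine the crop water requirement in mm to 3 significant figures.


Approach: apply the crop water requirement relation, CWR = ET0 * Kc * days.
CWR = 7.85 * 0.747 * 30 = 176 mm
Therefore the crop water requirement = 176 mm.


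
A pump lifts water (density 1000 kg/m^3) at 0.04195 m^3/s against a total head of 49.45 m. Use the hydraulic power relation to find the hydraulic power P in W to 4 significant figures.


Approach: apply the hydraulic power relation, P = rho*g*Q*H.
P = 1000 * 9.81 * 0.04195 * 49.45 = 20350 W
Therefore the hydraulic power P = 20350 W.


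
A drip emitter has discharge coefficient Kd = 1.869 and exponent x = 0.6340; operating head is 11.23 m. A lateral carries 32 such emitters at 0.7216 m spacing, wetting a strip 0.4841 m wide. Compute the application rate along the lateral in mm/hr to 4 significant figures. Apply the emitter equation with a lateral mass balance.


Approach: apply the emitter equation with a lateral mass balance, q = Kd*h^x; Q = n*q; rate = Q/(n*spacing*width).
Step 1 — single emitter flow (q = Kd*h^x):
  q = 1.869 * 11.23^0.6340 = 8.66064 L/hr
Step 2 — total lateral flow: Q = 32 * 8.66064 = 277.141 L/hr
Step 3 — wetted area: A = 32 * 0.7216 * 0.4841 = 11.1784 m^2
Step 4 — application rate: Q/A = 277.141/11.1784 = 24.79 mm/hr
Therefore the application rate along the lateral = 24.79 mm/hr.


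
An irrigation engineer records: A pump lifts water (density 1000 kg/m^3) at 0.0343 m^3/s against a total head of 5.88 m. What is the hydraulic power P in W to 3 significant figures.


Approach: apply the hydraulic power relation, P = rho*g*Q*H.
P = 1000 * 9.81 * 0.0343 * 5.88 = 1980 W
Therefore the hydraulic power P = 1980 W.


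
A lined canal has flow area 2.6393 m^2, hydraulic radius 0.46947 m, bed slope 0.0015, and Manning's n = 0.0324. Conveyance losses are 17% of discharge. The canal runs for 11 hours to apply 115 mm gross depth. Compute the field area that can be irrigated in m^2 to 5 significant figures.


Approach: apply Manning's equation with a conveyance and depth budget, Q = (1/n)*A*R^(2/3)*S^(1/2); Q_field = Q*(1-loss); Area = Q_field*t/(d/1000).
Step 1 — canal discharge (Manning's equation):
  Q = (1/0.0324) * 2.6393 * 0.46947^(2/3) * 0.0015^(1/2) = 1.905730 m^3/s
Step 2 — delivered flow: Q_field = 1.905730*(1 - 17/100) = 1.581756 m^3/s
Step 3 — volume delivered: V = 1.581756 * 11*3600 = 62637.52 m^3
Step 4 — area served: A = V / (depth/1000) = 62637.52 / 0.115 = 544670 m^2
Therefore the field area that can be irrigated = 544670 m^2.


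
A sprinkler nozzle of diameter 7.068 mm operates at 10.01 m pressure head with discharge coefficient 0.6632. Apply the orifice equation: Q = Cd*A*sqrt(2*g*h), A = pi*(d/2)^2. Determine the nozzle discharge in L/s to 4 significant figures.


A = pi*(7.068e-3/2)^2 = 3.92358e-05 m^2
Q = 0.6632 * 3.92358e-05 * sqrt(2*9.81*10.01) * 1000 = 0.3647 L/s
Therefore the nozzle discharge = 0.3647 L/s.


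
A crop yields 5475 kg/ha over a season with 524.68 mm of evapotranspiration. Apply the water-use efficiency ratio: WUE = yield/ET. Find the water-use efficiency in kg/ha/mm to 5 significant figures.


WUE = 5475 / 524.68 = 10.435 kg/ha/mm
Therefore the water-use efficiency = 10.435 kg/ha/mm.


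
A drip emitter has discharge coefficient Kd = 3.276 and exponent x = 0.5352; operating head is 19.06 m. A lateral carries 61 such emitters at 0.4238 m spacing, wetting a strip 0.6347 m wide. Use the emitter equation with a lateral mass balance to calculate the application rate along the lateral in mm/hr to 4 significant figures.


Approach: apply the emitter equation with a lateral mass balance, q = Kd*h^x; Q = n*q; rate = Q/(n*spacing*width).
Step 1 — single emitter flow (q = Kd*h^x):
  q = 3.276 * 19.06^0.5352 = 15.8659 L/hr
Step 2 — total lateral flow: Q = 61 * 15.8659 = 967.822 L/hr
Step 3 — wetted area: A = 61 * 0.4238 * 0.6347 = 16.4081 m^2
Step 4 — application rate: Q/A = 967.822/16.4081 = 58.98 mm/hr
Therefore the application rate along the lateral = 58.98 mm/hr.


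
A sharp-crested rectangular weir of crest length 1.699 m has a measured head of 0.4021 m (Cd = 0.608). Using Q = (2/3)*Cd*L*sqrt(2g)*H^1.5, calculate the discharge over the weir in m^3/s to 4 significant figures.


Q = (2/3)*0.608*1.699*sqrt(2*9.81)*0.4021^1.5 = 0.7778 m^3/s
Therefore the discharge over the weir = 0.7778 m^3/s.


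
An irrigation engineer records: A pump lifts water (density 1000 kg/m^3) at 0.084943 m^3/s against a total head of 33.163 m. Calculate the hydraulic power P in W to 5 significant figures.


Approach: apply the hydraulic power relation, P = rho*g*Q*H.
P = 1000 * 9.81 * 0.084943 * 33.163 = 27634 W
Therefore the hydraulic power P = 27634 W.


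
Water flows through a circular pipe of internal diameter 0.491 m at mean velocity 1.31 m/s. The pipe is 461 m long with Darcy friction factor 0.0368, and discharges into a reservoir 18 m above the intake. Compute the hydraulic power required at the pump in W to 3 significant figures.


Approach: apply continuity + Darcy-Weisbach + hydraulic power, Q = A*v; hf = f*(L/D)*(v^2/(2g)); H = static + hf; P = rho*g*Q*H.
Step 1 — flow rate (continuity, Q = A*v):
  A = pi*(0.491/2)^2 = 0.18934 m^2
  Q = 0.18934 * 1.31 = 0.24804 m^3/s
Step 2 — friction head loss (Darcy-Weisbach):
  hf = 0.0368 * (461/0.491) * (1.31^2 / (2*9.81))
  hf = 3.0221 m
Step 3 — total head: H = 18 + 3.0221 = 21.022 m
Step 4 — hydraulic power (P = rho*g*Q*H):
  P = 1000 * 9.81 * 0.24804 * 21.022 = 51200 W
Therefore the hydraulic power required at the pump = 51200 W.


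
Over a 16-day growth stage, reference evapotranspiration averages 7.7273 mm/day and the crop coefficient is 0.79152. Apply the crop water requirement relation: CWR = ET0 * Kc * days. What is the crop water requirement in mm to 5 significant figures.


CWR = 7.7273 * 0.79152 * 16 = 97.861 mm
Therefore the crop water requirement = 97.861 mm.


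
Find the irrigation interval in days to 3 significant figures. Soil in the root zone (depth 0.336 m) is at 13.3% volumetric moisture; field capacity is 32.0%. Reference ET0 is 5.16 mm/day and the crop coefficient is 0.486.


Approach: apply soil-water budget scheduling, SMD = (FC-theta)/100*depth*1000; ETc = ET0*Kc; interval = SMD/ETc.
Step 1 — soil moisture deficit:
  SMD = (32.0 - 13.3)/100 * 0.336 * 1000 = 62.832 mm
Step 2 — daily crop ET (ETc = ET0*Kc):
  ETc = 5.16 * 0.486 = 2.5078 mm/day
Step 3 — irrigation interval (SMD/ETc):
  interval = 62.832 / 2.5078 = 25.1 days
Therefore the irrigation interval = 25.1 days.


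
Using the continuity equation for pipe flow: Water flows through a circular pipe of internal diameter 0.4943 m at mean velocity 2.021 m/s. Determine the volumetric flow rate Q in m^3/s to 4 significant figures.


Approach: apply the continuity equation for pipe flow, Q = A * v with A = pi*(D/2)^2.
A = pi*(0.4943/2)^2 = 0.191898 m^2
Q = 0.191898 * 2.021 = 0.3878 m^3/s
Therefore the volumetric flow rate Q = 0.3878 m^3/s.


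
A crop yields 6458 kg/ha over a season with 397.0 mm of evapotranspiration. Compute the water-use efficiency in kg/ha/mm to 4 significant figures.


Approach: apply the water-use efficiency ratio, WUE = yield/ET.
WUE = 6458 / 397.0 = 16.27 kg/ha/mm
Therefore the water-use efficiency = 16.27 kg/ha/mm.


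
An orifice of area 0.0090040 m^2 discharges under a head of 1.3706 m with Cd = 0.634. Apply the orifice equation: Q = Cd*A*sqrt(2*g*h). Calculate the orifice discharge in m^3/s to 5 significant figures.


Q = 0.634 * 0.0090040 * sqrt(2*9.81*1.3706) = 0.029603 m^3/s
Therefore the orifice discharge = 0.029603 m^3/s.


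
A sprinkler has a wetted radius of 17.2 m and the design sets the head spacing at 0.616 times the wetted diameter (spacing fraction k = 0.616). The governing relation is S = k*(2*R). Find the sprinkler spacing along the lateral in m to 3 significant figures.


S = 0.616 * (2 * 17.2) = 21.2 m
Therefore the sprinkler spacing along the lateral = 21.2 m.


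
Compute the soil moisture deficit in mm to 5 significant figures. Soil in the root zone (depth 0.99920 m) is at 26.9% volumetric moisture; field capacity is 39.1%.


Approach: apply the soil moisture deficit relation, SMD = (FC - theta)/100 * depth * 1000.
SMD = (39.1 - 26.9)/100 * 0.99920 * 1000 = 121.90 mm
Therefore the soil moisture deficit = 121.90 mm.


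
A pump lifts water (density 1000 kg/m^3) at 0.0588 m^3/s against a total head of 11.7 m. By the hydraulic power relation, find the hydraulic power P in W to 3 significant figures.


Approach: apply the hydraulic power relation, P = rho*g*Q*H.
P = 1000 * 9.81 * 0.0588 * 11.7 = 6750 W
Therefore the hydraulic power P = 6750 W.


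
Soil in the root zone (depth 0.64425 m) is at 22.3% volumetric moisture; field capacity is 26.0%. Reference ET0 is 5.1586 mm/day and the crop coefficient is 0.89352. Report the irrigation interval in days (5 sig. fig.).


Approach: apply soil-water budget scheduling, SMD = (FC-theta)/100*depth*1000; ETc = ET0*Kc; interval = SMD/ETc.
Step 1 — soil moisture deficit:
  SMD = (26.0 - 22.3)/100 * 0.64425 * 1000 = 23.83725 mm
Step 2 — daily crop ET (ETc = ET0*Kc):
  ETc = 5.1586 * 0.89352 = 4.609312 mm/day
Step 3 — irrigation interval (SMD/ETc):
  interval = 23.83725 / 4.609312 = 5.1715 days
Therefore the irrigation interval = 5.1715 days.


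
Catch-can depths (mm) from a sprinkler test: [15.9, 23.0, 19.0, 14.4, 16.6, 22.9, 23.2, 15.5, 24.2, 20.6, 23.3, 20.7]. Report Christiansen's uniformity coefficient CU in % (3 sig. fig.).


Approach: apply Christiansen's uniformity coefficient, CU = (1 - mean_abs_deviation/mean)*100.
mean = 19.942 mm
mean |d_i - mean| = 3.0514 mm
CU = (1 - 3.0514/19.942)*100 = 84.7 %
Therefore Christiansen's uniformity coefficient CU = 84.7 %.


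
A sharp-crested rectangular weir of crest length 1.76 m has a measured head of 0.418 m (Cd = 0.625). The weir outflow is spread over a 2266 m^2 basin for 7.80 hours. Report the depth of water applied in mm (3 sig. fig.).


Approach: apply the rectangular weir equation with a volume-to-depth conversion, Q = (2/3)*Cd*L*sqrt(2g)*H^1.5; d = Q*t/A * 1000.
Step 1 — weir discharge:
  Q = (2/3)*0.625*1.76*sqrt(2*9.81)*0.418^1.5 = 0.87784 m^3/s
Step 2 — volume: V = 0.87784 * 7.80*3600 = 24650 m^3
Step 3 — depth: d = V/A * 1000 = 24650/2266 * 1000 = 10900 mm
Therefore the depth of water applied = 10900 mm.


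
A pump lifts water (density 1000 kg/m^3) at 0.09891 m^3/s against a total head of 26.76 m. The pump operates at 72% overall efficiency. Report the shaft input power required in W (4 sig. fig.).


Approach: apply hydraulic power then efficiency conversion, P = rho*g*Q*H; P_in = P/eta.
Step 1 — hydraulic power (P = rho*g*Q*H):
  P = 1000 * 9.81 * 0.09891 * 26.76 = 25965.4 W
Step 2 — input power: P_in = P/eta = 25965.4 / 0.72 = 36060 W
Therefore the shaft input power required = 36060 W.


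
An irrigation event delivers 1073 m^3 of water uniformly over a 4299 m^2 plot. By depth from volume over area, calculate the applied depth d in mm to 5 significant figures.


Approach: apply depth from volume over area, d = (V/A)*1000.
d = (1073 / 4299) * 1000 = 249.59 mm
Therefore the applied depth d = 249.59 mm.


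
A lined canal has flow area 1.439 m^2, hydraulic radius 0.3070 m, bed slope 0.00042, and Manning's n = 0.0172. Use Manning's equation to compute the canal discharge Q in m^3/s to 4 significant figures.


Approach: apply Manning's equation, Q = (1/n)*A*R^(2/3)*S^(1/2).
Q = (1/0.0172) * 1.439 * 0.3070^(2/3) * 0.00042^(1/2) = 0.7803 m^3/s
Therefore the canal discharge Q = 0.7803 m^3/s.


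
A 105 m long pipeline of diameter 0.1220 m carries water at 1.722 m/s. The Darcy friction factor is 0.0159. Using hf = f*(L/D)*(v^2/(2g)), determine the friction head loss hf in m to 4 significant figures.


hf = 0.0159 * (105/0.1220) * (1.722^2 / (2*9.81))
hf = 2.068 m
Therefore the friction head loss hf = 2.068 m.


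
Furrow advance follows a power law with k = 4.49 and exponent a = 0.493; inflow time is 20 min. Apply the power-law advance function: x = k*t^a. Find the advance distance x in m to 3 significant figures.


x = 4.49 * 20^0.493 = 19.7 m
Therefore the advance distance x = 19.7 m.


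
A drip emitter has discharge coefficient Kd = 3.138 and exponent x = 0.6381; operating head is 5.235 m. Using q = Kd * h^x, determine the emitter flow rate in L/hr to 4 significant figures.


q = 3.138 * 5.235^0.6381 = 9.024 L/hr
Therefore the emitter flow rate = 9.024 L/hr.


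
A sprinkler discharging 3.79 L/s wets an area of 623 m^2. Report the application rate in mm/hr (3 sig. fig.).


Approach: apply the application rate relation, rate = (Q/A)*3600.
rate = (3.79 / 623) * 3600 = 21.9 mm/hr
Therefore the application rate = 21.9 mm/hr.


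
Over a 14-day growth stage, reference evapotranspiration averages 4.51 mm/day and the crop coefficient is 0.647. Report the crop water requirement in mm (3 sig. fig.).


Approach: apply the crop water requirement relation, CWR = ET0 * Kc * days.
CWR = 4.51 * 0.647 * 14 = 40.9 mm
Therefore the crop water requirement = 40.9 mm.


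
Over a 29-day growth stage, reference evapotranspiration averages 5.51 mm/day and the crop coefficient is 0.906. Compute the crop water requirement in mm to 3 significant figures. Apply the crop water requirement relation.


Approach: apply the crop water requirement relation, CWR = ET0 * Kc * days.
CWR = 5.51 * 0.906 * 29 = 145 mm
Therefore the crop water requirement = 145 mm.


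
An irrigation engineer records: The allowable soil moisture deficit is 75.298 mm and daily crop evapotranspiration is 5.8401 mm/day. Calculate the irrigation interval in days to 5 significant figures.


Approach: apply the irrigation interval relation, interval = SMD / ETc.
interval = 75.298 / 5.8401 = 12.893 days
Therefore the irrigation interval = 12.893 days.


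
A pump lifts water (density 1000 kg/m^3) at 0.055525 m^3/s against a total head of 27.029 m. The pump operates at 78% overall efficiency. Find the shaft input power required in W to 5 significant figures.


Approach: apply hydraulic power then efficiency conversion, P = rho*g*Q*H; P_in = P/eta.
Step 1 — hydraulic power (P = rho*g*Q*H):
  P = 1000 * 9.81 * 0.055525 * 27.029 = 14722.70 W
Step 2 — input power: P_in = P/eta = 14722.70 / 0.78 = 18875 W
Therefore the shaft input power required = 18875 W.


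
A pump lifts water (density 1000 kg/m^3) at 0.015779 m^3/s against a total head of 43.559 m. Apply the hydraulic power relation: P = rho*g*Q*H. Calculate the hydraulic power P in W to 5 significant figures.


P = 1000 * 9.81 * 0.015779 * 43.559 = 6742.6 W
Therefore the hydraulic power P = 6742.6 W.


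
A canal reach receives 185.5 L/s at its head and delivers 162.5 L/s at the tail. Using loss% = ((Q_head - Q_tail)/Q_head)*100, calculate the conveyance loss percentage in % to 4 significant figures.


loss = ((185.5 - 162.5)/185.5)*100 = 12.40 %
Therefore the conveyance loss percentage = 12.40 %.


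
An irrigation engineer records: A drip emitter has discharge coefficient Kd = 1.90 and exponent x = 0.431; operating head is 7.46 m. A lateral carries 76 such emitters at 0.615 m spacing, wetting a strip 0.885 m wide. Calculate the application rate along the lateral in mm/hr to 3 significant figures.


Approach: apply the emitter equation with a lateral mass balance, q = Kd*h^x; Q = n*q; rate = Q/(n*spacing*width).
Step 1 — single emitter flow (q = Kd*h^x):
  q = 1.90 * 7.46^0.431 = 4.5176 L/hr
Step 2 — total lateral flow: Q = 76 * 4.5176 = 343.33 L/hr
Step 3 — wetted area: A = 76 * 0.615 * 0.885 = 41.365 m^2
Step 4 — application rate: Q/A = 343.33/41.365 = 8.30 mm/hr
Therefore the application rate along the lateral = 8.30 mm/hr.


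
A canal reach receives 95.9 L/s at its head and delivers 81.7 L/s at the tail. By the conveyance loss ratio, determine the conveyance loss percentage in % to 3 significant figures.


Approach: apply the conveyance loss ratio, loss% = ((Q_head - Q_tail)/Q_head)*100.
loss = ((95.9 - 81.7)/95.9)*100 = 14.8 %
Therefore the conveyance loss percentage = 14.8 %.


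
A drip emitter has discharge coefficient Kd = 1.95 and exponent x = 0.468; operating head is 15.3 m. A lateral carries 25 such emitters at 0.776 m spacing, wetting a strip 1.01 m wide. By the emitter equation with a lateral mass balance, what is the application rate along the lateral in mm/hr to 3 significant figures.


Approach: apply the emitter equation with a lateral mass balance, q = Kd*h^x; Q = n*q; rate = Q/(n*spacing*width).
Step 1 — single emitter flow (q = Kd*h^x):
  q = 1.95 * 15.3^0.468 = 6.9899 L/hr
Step 2 — total lateral flow: Q = 25 * 6.9899 = 174.75 L/hr
Step 3 — wetted area: A = 25 * 0.776 * 1.01 = 19.594 m^2
Step 4 — application rate: Q/A = 174.75/19.594 = 8.92 mm/hr
Therefore the application rate along the lateral = 8.92 mm/hr.


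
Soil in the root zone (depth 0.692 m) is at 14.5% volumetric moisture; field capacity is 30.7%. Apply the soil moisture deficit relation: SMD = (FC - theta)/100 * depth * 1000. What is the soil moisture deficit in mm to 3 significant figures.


SMD = (30.7 - 14.5)/100 * 0.692 * 1000 = 112 mm
Therefore the soil moisture deficit = 112 mm.


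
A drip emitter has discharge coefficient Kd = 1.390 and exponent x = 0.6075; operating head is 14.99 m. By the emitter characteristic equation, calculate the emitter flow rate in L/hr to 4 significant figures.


Approach: apply the emitter characteristic equation, q = Kd * h^x.
q = 1.390 * 14.99^0.6075 = 7.200 L/hr
Therefore the emitter flow rate = 7.200 L/hr.


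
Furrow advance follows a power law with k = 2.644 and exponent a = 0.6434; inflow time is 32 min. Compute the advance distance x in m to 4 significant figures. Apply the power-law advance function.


Approach: apply the power-law advance function, x = k*t^a.
x = 2.644 * 32^0.6434 = 24.59 m
Therefore the advance distance x = 24.59 m.


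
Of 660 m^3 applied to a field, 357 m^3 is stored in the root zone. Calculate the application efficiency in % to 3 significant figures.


Approach: apply the application efficiency ratio, Ea = (stored/applied)*100.
Ea = (357/660)*100 = 54.1 %
Therefore the application efficiency = 54.1 %.


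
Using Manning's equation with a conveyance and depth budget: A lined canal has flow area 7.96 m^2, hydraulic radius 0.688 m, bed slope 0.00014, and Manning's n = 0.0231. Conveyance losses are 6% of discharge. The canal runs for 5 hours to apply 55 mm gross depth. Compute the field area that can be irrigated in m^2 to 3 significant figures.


Approach: apply Manning's equation with a conveyance and depth budget, Q = (1/n)*A*R^(2/3)*S^(1/2); Q_field = Q*(1-loss); Area = Q_field*t/(d/1000).
Step 1 — canal discharge (Manning's equation):
  Q = (1/0.0231) * 7.96 * 0.688^(2/3) * 0.00014^(1/2) = 3.1775 m^3/s
Step 2 — delivered flow: Q_field = 3.1775*(1 - 6/100) = 2.9869 m^3/s
Step 3 — volume delivered: V = 2.9869 * 5*3600 = 53764 m^3
Step 4 — area served: A = V / (depth/1000) = 53764 / 0.055 = 978000 m^2
Therefore the field area that can be irrigated = 978000 m^2.


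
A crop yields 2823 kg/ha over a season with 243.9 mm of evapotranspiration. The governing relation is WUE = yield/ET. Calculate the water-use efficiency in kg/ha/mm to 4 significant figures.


WUE = 2823 / 243.9 = 11.57 kg/ha/mm
Therefore the water-use efficiency = 11.57 kg/ha/mm.


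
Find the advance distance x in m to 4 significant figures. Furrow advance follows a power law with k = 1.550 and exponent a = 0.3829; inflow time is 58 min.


Approach: apply the power-law advance function, x = k*t^a.
x = 1.550 * 58^0.3829 = 7.338 m
Therefore the advance distance x = 7.338 m.


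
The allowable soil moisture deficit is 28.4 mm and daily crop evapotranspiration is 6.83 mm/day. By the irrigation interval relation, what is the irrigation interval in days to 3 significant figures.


Approach: apply the irrigation interval relation, interval = SMD / ETc.
interval = 28.4 / 6.83 = 4.16 days
Therefore the irrigation interval = 4.16 days.


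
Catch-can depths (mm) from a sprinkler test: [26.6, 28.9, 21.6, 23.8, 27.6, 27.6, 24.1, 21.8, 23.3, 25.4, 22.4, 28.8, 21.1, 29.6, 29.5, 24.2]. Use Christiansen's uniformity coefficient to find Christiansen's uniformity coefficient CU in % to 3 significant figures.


Approach: apply Christiansen's uniformity coefficient, CU = (1 - mean_abs_deviation/mean)*100.
mean = 25.394 mm
mean |d_i - mean| = 2.6063 mm
CU = (1 - 2.6063/25.394)*100 = 89.7 %
Therefore Christiansen's uniformity coefficient CU = 89.7 %.


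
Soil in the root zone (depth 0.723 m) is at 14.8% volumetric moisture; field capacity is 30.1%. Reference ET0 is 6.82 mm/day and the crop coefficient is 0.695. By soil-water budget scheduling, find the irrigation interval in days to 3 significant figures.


Approach: apply soil-water budget scheduling, SMD = (FC-theta)/100*depth*1000; ETc = ET0*Kc; interval = SMD/ETc.
Step 1 — soil moisture deficit:
  SMD = (30.1 - 14.8)/100 * 0.723 * 1000 = 110.62 mm
Step 2 — daily crop ET (ETc = ET0*Kc):
  ETc = 6.82 * 0.695 = 4.7399 mm/day
Step 3 — irrigation interval (SMD/ETc):
  interval = 110.62 / 4.7399 = 23.3 days
Therefore the irrigation interval = 23.3 days.


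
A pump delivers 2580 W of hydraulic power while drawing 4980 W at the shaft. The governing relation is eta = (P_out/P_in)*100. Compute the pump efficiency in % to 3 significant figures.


eta = (2580 / 4980) * 100 = 51.8 %
Therefore the pump efficiency = 51.8 %.


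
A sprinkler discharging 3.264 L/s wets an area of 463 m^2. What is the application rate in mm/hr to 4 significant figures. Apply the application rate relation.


Approach: apply the application rate relation, rate = (Q/A)*3600.
rate = (3.264 / 463) * 3600 = 25.38 mm/hr
Therefore the application rate = 25.38 mm/hr.


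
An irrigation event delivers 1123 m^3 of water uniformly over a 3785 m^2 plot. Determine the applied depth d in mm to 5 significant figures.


Approach: apply depth from volume over area, d = (V/A)*1000.
d = (1123 / 3785) * 1000 = 296.70 mm
Therefore the applied depth d = 296.70 mm.


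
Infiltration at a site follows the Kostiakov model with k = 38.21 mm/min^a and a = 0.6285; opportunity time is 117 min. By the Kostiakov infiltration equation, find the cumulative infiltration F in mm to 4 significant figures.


Approach: apply the Kostiakov infiltration equation, F = k*t^a.
F = 38.21 * 117^0.6285 = 762.1 mm
Therefore the cumulative infiltration F = 762.1 mm.


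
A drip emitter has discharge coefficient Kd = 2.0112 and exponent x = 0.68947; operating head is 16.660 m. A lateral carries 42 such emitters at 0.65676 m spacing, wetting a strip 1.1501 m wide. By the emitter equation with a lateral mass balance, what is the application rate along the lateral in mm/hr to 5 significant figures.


Approach: apply the emitter equation with a lateral mass balance, q = Kd*h^x; Q = n*q; rate = Q/(n*spacing*width).
Step 1 — single emitter flow (q = Kd*h^x):
  q = 2.0112 * 16.660^0.68947 = 13.98825 L/hr
Step 2 — total lateral flow: Q = 42 * 13.98825 = 587.5067 L/hr
Step 3 — wetted area: A = 42 * 0.65676 * 1.1501 = 31.72427 m^2
Step 4 — application rate: Q/A = 587.5067/31.72427 = 18.519 mm/hr
Therefore the application rate along the lateral = 18.519 mm/hr.


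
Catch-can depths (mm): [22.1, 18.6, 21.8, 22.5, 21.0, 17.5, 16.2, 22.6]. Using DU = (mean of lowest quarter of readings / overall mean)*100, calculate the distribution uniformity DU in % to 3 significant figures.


sorted lowest 2 of 8: [16.2, 17.5] -> mean = 16.850 mm
overall mean = 20.288 mm
DU = (16.850/20.288)*100 = 83.1 %
Therefore the distribution uniformity DU = 83.1 %.


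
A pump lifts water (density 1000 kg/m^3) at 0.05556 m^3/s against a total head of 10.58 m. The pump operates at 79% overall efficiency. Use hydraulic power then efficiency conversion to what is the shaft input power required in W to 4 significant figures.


Approach: apply hydraulic power then efficiency conversion, P = rho*g*Q*H; P_in = P/eta.
Step 1 — hydraulic power (P = rho*g*Q*H):
  P = 1000 * 9.81 * 0.05556 * 10.58 = 5766.56 W
Step 2 — input power: P_in = P/eta = 5766.56 / 0.79 = 7299 W
Therefore the shaft input power required = 7299 W.


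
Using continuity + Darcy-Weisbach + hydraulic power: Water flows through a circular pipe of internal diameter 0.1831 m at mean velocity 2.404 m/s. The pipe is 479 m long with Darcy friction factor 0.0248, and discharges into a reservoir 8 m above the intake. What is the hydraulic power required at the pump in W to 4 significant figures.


Approach: apply continuity + Darcy-Weisbach + hydraulic power, Q = A*v; hf = f*(L/D)*(v^2/(2g)); H = static + hf; P = rho*g*Q*H.
Step 1 — flow rate (continuity, Q = A*v):
  A = pi*(0.1831/2)^2 = 0.0263310 m^2
  Q = 0.0263310 * 2.404 = 0.0632996 m^3/s
Step 2 — friction head loss (Darcy-Weisbach):
  hf = 0.0248 * (479/0.1831) * (2.404^2 / (2*9.81))
  hf = 19.1104 m
Step 3 — total head: H = 8 + 19.1104 = 27.1104 m
Step 4 — hydraulic power (P = rho*g*Q*H):
  P = 1000 * 9.81 * 0.0632996 * 27.1104 = 16830 W
Therefore the hydraulic power required at the pump = 16830 W.


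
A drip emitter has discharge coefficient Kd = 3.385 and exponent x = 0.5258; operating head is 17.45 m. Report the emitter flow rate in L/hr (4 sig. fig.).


Approach: apply the emitter characteristic equation, q = Kd * h^x.
q = 3.385 * 17.45^0.5258 = 15.22 L/hr
Therefore the emitter flow rate = 15.22 L/hr.


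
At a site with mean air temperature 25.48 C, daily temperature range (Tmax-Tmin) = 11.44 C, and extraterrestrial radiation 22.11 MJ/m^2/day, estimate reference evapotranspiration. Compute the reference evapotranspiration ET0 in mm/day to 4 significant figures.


Approach: apply the Hargreaves-Samani method, ET0 = 0.0023*(Tmean+17.8)*sqrt(Tmax-Tmin)*0.408*Ra.
ET0 = 0.0023*(25.48+17.8)*sqrt(11.44)*0.408*22.11 = 3.037 mm/day
Therefore the reference evapotranspiration ET0 = 3.037 mm/day.


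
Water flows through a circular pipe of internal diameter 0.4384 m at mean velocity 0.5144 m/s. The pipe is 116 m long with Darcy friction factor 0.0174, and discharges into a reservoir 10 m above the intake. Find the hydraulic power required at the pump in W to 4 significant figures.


Approach: apply continuity + Darcy-Weisbach + hydraulic power, Q = A*v; hf = f*(L/D)*(v^2/(2g)); H = static + hf; P = rho*g*Q*H.
Step 1 — flow rate (continuity, Q = A*v):
  A = pi*(0.4384/2)^2 = 0.150949 m^2
  Q = 0.150949 * 0.5144 = 0.0776483 m^3/s
Step 2 — friction head loss (Darcy-Weisbach):
  hf = 0.0174 * (116/0.4384) * (0.5144^2 / (2*9.81))
  hf = 0.0620926 m
Step 3 — total head: H = 10 + 0.0620926 = 10.0621 m
Step 4 — hydraulic power (P = rho*g*Q*H):
  P = 1000 * 9.81 * 0.0776483 * 10.0621 = 7665 W
Therefore the hydraulic power required at the pump = 7665 W.


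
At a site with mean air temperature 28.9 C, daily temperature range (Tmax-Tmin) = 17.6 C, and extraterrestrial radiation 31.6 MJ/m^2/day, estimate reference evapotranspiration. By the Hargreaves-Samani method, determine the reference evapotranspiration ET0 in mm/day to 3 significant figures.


Approach: apply the Hargreaves-Samani method, ET0 = 0.0023*(Tmean+17.8)*sqrt(Tmax-Tmin)*0.408*Ra.
ET0 = 0.0023*(28.9+17.8)*sqrt(17.6)*0.408*31.6 = 5.81 mm/day
Therefore the reference evapotranspiration ET0 = 5.81 mm/day.


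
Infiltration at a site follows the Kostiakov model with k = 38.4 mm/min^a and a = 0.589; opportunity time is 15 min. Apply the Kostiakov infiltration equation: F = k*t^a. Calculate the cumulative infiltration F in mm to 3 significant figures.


F = 38.4 * 15^0.589 = 189 mm
Therefore the cumulative infiltration F = 189 mm.


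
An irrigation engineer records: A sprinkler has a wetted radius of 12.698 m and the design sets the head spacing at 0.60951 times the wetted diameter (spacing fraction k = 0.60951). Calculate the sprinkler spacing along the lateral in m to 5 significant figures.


Approach: apply the sprinkler spacing rule (spacing as a fraction of wetted diameter), S = k*(2*R).
S = 0.60951 * (2 * 12.698) = 15.479 m
Therefore the sprinkler spacing along the lateral = 15.479 m.


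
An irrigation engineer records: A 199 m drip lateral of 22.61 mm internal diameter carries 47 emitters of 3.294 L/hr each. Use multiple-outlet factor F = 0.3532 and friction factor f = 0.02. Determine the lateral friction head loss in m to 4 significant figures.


Approach: apply Darcy-Weisbach with the multiple-outlet F-factor, Q = n*q/(3600*1000) m^3/s; v = Q/A; hf = F*f*(L/D)*(v^2/(2g)).
Q = 47*3.294/(3600*1000) = 4.30050e-05 m^3/s
A = pi*(22.61e-3/2)^2 = 4.01505e-04 m^2, so v = Q/A = 0.107109 m/s
hf = 0.3532*0.02*(199/0.02261)*(0.107109^2/(2*9.81)) = 0.03635 m
Therefore the lateral friction head loss = 0.03635 m.
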